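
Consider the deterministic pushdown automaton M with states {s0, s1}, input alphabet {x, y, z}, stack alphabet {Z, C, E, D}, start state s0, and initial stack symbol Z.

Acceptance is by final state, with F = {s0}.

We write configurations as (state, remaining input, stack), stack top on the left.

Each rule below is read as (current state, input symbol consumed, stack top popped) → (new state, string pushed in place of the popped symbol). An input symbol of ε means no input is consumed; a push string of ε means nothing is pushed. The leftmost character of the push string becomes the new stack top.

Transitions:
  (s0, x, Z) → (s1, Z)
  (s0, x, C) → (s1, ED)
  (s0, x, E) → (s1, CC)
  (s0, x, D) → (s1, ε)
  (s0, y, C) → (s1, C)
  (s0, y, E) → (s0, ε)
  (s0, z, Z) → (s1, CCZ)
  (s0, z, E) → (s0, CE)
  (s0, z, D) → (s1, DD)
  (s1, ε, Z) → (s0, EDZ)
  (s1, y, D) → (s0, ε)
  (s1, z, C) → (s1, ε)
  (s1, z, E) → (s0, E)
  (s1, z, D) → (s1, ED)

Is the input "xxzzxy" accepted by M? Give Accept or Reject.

Reject

(s0, xxzzxy, Z)
  read x, top Z: go to s1, push Z → (s1, xzzxy, Z)
  ε-move, top Z: go to s0, push EDZ → (s0, xzzxy, EDZ)
  read x, top E: go to s1, push CC → (s1, zzxy, CCDZ)
  read z, top C: go to s1, push ε → (s1, zxy, CDZ)
  read z, top C: go to s1, push ε → (s1, xy, DZ)
No transition applies at (s1, xy, DZ); input not fully consumed.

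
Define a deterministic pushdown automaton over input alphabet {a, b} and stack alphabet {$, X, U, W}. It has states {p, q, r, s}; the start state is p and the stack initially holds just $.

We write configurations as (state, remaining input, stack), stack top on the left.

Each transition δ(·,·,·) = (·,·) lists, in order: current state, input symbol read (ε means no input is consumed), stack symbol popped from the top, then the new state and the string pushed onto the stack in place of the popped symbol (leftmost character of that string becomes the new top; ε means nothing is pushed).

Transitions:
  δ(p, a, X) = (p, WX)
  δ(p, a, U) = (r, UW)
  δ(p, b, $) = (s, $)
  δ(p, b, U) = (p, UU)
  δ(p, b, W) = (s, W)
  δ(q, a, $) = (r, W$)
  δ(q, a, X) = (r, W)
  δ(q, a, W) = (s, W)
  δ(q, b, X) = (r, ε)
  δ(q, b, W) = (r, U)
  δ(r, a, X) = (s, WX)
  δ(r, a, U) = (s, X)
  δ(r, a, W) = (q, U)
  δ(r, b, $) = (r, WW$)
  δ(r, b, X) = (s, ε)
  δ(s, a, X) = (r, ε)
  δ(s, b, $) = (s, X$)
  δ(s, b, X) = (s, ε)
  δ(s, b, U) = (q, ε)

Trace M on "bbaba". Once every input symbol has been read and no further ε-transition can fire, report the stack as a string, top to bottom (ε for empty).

UW$

(p, bbaba, $)
  read b, top $: go to s, push $ → (s, baba, $)
  read b, top $: go to s, push X$ → (s, aba, X$)
  read a, top X: go to r, push ε → (r, ba, $)
  read b, top $: go to r, push WW$ → (r, a, WW$)
  read a, top W: go to q, push U → (q, ε, UW$)
All input consumed in state q with stack UW$.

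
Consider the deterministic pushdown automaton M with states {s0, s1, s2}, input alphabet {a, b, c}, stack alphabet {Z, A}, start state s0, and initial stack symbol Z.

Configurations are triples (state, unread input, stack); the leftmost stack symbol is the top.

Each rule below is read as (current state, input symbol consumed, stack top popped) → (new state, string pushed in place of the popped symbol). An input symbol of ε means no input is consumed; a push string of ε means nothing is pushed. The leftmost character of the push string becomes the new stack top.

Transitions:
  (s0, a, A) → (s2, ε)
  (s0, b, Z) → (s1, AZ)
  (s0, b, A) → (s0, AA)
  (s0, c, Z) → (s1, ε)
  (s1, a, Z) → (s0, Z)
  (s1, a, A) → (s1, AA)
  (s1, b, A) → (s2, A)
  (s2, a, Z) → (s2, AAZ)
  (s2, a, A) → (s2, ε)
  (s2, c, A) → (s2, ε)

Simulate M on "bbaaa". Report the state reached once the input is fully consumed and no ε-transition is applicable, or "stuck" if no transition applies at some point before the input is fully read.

(s0, bbaaa, Z) ⊢ (s1, baaa, AZ) ⊢ (s2, aaa, AZ) ⊢ (s2, aa, Z) ⊢ (s2, a, AAZ) ⊢ (s2, ε, AZ)
All input consumed; M is in state s2.

s2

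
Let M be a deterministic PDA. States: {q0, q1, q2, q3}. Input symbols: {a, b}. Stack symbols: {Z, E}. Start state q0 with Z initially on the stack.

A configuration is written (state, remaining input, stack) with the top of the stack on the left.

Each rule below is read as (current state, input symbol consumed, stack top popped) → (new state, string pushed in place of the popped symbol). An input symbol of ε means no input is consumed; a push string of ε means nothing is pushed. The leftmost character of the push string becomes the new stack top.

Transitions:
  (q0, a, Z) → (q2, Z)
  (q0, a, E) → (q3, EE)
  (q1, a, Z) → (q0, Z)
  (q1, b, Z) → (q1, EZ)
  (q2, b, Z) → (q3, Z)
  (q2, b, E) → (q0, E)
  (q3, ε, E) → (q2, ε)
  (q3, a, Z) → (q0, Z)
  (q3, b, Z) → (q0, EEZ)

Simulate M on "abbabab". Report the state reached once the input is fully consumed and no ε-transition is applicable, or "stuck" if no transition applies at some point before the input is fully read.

q0

(q0, abbabab, Z)
  read a, top Z: go to q2, push Z → (q2, bbabab, Z)
  read b, top Z: go to q3, push Z → (q3, babab, Z)
  read b, top Z: go to q0, push EEZ → (q0, abab, EEZ)
  read a, top E: go to q3, push EE → (q3, bab, EEEZ)
  ε-move, top E: go to q2, push ε → (q2, bab, EEZ)
  read b, top E: go to q0, push E → (q0, ab, EEZ)
  read a, top E: go to q3, push EE → (q3, b, EEEZ)
  ε-move, top E: go to q2, push ε → (q2, b, EEZ)
  read b, top E: go to q0, push E → (q0, ε, EEZ)
All input consumed; M is in state q0.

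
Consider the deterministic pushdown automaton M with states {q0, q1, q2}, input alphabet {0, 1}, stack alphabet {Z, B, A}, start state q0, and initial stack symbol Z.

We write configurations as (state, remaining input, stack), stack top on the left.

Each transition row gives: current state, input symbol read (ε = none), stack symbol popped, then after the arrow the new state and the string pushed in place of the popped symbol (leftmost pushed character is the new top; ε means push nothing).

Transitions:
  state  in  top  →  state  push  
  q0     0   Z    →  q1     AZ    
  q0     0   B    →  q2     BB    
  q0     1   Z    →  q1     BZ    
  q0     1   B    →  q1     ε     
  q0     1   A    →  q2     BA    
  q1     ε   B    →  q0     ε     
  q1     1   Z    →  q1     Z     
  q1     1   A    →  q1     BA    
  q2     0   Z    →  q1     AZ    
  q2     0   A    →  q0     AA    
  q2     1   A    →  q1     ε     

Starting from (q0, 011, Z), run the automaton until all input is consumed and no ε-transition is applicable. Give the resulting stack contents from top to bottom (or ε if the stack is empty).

BAZ

(q0, 011, Z)
  read 0, top Z: go to q1, push AZ → (q1, 11, AZ)
  read 1, top A: go to q1, push BA → (q1, 1, BAZ)
  ε-move, top B: go to q0, push ε → (q0, 1, AZ)
  read 1, top A: go to q2, push BA → (q2, ε, BAZ)
All input consumed in state q2 with stack BAZ.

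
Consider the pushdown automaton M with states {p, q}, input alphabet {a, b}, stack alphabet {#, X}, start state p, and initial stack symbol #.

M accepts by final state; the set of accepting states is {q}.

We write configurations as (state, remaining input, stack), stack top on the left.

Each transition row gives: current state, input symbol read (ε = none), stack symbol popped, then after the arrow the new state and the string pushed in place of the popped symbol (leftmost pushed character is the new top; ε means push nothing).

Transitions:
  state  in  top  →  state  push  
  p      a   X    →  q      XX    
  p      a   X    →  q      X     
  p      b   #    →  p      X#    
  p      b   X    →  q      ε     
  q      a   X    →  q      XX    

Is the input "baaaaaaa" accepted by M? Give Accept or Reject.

One accepting computation: (p, baaaaaaa, #) ⊢ (p, aaaaaaa, X#) ⊢ (q, aaaaaa, XX#) ⊢ (q, aaaaa, XXX#) ⊢ (q, aaaa, XXXX#) ⊢ (q, aaa, XXXXX#) ⊢ (q, aa, XXXXXX#) ⊢ (q, a, XXXXXXX#) ⊢ (q, ε, XXXXXXXX#)
All input consumed and state q ∈ F.

Accept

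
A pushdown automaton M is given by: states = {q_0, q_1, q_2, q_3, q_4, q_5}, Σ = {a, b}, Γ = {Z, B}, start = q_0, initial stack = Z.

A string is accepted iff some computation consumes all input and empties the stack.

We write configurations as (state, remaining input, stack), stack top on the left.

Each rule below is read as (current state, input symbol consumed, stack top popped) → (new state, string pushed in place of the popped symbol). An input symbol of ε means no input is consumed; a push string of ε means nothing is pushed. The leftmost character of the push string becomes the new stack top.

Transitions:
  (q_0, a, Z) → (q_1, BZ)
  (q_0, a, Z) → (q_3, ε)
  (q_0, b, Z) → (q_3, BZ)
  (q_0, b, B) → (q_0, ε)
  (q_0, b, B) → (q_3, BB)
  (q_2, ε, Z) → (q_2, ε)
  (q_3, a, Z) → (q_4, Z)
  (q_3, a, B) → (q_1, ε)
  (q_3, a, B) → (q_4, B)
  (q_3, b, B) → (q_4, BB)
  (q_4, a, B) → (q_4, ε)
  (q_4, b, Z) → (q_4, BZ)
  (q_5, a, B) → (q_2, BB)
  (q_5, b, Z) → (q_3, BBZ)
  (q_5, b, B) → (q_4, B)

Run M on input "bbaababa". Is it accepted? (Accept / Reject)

No computation consumes all input and empties the stack.

Reject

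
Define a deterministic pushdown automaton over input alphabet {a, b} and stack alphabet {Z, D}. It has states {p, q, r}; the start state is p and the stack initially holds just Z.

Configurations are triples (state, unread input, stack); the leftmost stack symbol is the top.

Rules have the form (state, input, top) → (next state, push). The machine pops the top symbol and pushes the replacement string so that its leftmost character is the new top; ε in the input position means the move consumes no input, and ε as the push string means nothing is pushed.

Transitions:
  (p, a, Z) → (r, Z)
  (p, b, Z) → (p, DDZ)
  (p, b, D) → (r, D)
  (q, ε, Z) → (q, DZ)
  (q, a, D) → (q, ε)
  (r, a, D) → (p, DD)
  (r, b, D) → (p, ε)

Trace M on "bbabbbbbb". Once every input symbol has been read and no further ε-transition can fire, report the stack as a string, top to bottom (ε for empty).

Z

(p, bbabbbbbb, Z) ⊢ (p, babbbbbb, DDZ) ⊢ (r, abbbbbb, DDZ) ⊢ (p, bbbbbb, DDDZ) ⊢ (r, bbbbb, DDDZ) ⊢ (p, bbbb, DDZ) ⊢ (r, bbb, DDZ) ⊢ (p, bb, DZ) ⊢ (r, b, DZ) ⊢ (p, ε, Z)
All input consumed in state p with stack Z.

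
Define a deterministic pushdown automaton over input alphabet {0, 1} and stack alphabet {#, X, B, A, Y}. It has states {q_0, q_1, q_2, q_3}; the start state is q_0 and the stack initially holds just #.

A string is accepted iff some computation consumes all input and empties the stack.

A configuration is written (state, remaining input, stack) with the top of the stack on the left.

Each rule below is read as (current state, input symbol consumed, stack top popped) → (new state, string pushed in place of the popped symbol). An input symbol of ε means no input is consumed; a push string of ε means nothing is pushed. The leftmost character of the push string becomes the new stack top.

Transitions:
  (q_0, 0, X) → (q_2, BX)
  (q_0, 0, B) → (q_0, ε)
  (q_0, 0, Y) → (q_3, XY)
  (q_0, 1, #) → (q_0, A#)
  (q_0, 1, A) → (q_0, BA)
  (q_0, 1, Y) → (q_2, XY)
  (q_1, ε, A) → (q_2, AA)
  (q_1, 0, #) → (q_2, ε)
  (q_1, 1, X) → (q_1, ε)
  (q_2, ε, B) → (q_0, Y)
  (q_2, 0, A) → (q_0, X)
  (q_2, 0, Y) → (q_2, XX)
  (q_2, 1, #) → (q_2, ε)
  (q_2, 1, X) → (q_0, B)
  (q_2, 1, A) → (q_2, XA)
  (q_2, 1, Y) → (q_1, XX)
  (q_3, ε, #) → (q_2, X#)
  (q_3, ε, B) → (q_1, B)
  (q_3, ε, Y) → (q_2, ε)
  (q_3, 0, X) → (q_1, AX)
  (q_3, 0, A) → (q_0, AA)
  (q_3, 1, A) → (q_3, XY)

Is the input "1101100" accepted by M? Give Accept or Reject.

Reject

(q_0, 1101100, #) ⊢ (q_0, 101100, A#) ⊢ (q_0, 01100, BA#) ⊢ (q_0, 1100, A#) ⊢ (q_0, 100, BA#)
No transition applies at (q_0, 100, BA#); input not fully consumed.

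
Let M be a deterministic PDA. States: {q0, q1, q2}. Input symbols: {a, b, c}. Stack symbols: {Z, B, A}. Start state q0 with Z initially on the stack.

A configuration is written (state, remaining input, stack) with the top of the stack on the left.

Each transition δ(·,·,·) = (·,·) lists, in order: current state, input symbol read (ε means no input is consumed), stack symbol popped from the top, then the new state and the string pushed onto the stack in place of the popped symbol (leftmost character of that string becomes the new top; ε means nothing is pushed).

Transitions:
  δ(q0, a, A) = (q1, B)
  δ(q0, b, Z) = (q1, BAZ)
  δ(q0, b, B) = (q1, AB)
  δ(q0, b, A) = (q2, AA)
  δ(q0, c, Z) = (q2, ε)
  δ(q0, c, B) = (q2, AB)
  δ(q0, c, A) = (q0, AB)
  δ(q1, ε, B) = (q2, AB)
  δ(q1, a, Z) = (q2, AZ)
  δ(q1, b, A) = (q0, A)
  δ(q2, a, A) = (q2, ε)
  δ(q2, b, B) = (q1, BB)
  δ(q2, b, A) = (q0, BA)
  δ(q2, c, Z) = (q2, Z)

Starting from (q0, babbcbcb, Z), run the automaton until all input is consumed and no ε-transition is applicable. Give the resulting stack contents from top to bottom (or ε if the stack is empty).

(q0, babbcbcb, Z) ⊢ (q1, abbcbcb, BAZ) ⊢ (q2, abbcbcb, ABAZ) ⊢ (q2, bbcbcb, BAZ) ⊢ (q1, bcbcb, BBAZ) ⊢ (q2, bcbcb, ABBAZ) ⊢ (q0, cbcb, BABBAZ) ⊢ (q2, bcb, ABABBAZ) ⊢ (q0, cb, BABABBAZ) ⊢ (q2, b, ABABABBAZ) ⊢ (q0, ε, BABABABBAZ)
All input consumed in state q0 with stack BABABABBAZ.

BABABABBAZ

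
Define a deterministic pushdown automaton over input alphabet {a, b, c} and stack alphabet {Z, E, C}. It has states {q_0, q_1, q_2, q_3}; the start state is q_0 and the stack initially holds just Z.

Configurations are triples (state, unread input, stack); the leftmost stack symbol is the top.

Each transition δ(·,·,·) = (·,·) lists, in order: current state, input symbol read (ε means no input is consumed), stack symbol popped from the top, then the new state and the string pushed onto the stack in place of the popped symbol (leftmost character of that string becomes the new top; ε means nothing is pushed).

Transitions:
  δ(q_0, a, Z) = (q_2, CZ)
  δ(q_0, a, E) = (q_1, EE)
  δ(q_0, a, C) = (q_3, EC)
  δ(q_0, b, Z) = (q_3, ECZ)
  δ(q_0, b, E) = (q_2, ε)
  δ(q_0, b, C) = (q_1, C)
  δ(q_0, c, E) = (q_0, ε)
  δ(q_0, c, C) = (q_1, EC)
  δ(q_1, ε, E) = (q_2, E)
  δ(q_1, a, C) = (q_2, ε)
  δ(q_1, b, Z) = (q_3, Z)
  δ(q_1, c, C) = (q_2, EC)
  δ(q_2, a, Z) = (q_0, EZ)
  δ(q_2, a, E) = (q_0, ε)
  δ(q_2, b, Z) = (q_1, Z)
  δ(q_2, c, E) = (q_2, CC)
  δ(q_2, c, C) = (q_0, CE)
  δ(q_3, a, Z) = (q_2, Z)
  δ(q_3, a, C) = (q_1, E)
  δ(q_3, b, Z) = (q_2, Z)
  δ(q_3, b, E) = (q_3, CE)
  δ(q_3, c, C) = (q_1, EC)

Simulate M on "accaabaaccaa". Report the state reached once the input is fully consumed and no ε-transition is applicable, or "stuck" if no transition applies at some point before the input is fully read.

q_3

(q_0, accaabaaccaa, Z) ⊢ (q_2, ccaabaaccaa, CZ) ⊢ (q_0, caabaaccaa, CEZ) ⊢ (q_1, aabaaccaa, ECEZ) ⊢ (q_2, aabaaccaa, ECEZ) ⊢ (q_0, abaaccaa, CEZ) ⊢ (q_3, baaccaa, ECEZ) ⊢ (q_3, aaccaa, CECEZ) ⊢ (q_1, accaa, EECEZ) ⊢ (q_2, accaa, EECEZ) ⊢ (q_0, ccaa, ECEZ) ⊢ (q_0, caa, CEZ) ⊢ (q_1, aa, ECEZ) ⊢ (q_2, aa, ECEZ) ⊢ (q_0, a, CEZ) ⊢ (q_3, ε, ECEZ)
All input consumed; M is in state q_3.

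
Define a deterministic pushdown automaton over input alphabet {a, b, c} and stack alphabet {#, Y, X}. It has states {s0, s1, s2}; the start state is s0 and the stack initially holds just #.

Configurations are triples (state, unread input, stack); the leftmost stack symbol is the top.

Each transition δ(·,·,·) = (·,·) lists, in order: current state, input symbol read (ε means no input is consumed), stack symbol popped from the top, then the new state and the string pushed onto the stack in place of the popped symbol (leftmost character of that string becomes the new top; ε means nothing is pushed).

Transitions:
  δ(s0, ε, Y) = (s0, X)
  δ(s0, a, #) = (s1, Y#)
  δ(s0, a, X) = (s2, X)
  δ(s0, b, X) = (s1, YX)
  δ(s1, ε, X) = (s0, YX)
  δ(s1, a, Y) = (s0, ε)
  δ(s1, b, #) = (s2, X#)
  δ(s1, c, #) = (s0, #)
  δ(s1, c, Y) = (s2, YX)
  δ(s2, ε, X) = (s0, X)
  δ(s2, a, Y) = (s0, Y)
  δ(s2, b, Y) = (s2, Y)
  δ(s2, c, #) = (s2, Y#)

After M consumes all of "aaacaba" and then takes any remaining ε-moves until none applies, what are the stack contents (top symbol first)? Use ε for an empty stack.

XX#

(s0, aaacaba, #) ⊢ (s1, aacaba, Y#) ⊢ (s0, acaba, #) ⊢ (s1, caba, Y#) ⊢ (s2, aba, YX#) ⊢ (s0, ba, YX#) ⊢ (s0, ba, XX#) ⊢ (s1, a, YXX#) ⊢ (s0, ε, XX#)
All input consumed in state s0 with stack XX#.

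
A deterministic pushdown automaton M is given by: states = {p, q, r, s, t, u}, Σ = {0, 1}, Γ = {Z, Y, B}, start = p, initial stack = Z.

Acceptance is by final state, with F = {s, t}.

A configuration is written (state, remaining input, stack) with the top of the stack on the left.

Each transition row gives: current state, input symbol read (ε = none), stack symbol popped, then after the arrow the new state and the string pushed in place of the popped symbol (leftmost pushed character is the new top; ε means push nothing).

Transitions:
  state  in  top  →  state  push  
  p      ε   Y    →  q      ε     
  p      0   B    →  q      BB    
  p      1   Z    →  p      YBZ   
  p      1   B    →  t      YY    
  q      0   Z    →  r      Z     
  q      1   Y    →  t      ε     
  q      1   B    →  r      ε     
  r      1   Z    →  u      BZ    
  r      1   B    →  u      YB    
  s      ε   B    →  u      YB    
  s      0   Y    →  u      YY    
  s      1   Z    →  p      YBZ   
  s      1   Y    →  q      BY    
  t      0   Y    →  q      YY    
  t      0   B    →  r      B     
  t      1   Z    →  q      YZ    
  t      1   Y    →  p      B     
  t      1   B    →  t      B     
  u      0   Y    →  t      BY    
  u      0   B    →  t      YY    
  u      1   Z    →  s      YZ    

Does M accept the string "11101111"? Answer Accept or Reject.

Accept

(p, 11101111, Z)
  read 1, top Z: go to p, push YBZ → (p, 1101111, YBZ)
  ε-move, top Y: go to q, push ε → (q, 1101111, BZ)
  read 1, top B: go to r, push ε → (r, 101111, Z)
  read 1, top Z: go to u, push BZ → (u, 01111, BZ)
  read 0, top B: go to t, push YY → (t, 1111, YYZ)
  read 1, top Y: go to p, push B → (p, 111, BYZ)
  read 1, top B: go to t, push YY → (t, 11, YYYZ)
  read 1, top Y: go to p, push B → (p, 1, BYYZ)
  read 1, top B: go to t, push YY → (t, ε, YYYYZ)
All input consumed; state t ∈ F.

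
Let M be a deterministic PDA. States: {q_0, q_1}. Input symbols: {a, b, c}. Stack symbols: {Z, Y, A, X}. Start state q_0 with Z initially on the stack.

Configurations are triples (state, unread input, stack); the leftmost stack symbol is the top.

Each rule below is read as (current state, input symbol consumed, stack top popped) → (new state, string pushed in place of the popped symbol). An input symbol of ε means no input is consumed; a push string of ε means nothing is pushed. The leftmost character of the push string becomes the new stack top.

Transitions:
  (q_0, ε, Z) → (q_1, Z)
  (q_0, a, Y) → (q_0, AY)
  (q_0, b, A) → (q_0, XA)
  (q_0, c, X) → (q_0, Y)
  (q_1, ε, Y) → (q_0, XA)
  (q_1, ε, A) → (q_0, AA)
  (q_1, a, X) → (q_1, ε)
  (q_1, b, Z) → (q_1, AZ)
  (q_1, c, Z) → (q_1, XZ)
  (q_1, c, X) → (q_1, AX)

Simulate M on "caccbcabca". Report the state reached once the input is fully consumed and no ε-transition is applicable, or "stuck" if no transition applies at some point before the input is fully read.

(q_0, caccbcabca, Z) ⊢ (q_1, caccbcabca, Z) ⊢ (q_1, accbcabca, XZ) ⊢ (q_1, ccbcabca, Z) ⊢ (q_1, cbcabca, XZ) ⊢ (q_1, bcabca, AXZ) ⊢ (q_0, bcabca, AAXZ) ⊢ (q_0, cabca, XAAXZ) ⊢ (q_0, abca, YAAXZ) ⊢ (q_0, bca, AYAAXZ) ⊢ (q_0, ca, XAYAAXZ) ⊢ (q_0, a, YAYAAXZ) ⊢ (q_0, ε, AYAYAAXZ)
All input consumed; M is in state q_0.

q_0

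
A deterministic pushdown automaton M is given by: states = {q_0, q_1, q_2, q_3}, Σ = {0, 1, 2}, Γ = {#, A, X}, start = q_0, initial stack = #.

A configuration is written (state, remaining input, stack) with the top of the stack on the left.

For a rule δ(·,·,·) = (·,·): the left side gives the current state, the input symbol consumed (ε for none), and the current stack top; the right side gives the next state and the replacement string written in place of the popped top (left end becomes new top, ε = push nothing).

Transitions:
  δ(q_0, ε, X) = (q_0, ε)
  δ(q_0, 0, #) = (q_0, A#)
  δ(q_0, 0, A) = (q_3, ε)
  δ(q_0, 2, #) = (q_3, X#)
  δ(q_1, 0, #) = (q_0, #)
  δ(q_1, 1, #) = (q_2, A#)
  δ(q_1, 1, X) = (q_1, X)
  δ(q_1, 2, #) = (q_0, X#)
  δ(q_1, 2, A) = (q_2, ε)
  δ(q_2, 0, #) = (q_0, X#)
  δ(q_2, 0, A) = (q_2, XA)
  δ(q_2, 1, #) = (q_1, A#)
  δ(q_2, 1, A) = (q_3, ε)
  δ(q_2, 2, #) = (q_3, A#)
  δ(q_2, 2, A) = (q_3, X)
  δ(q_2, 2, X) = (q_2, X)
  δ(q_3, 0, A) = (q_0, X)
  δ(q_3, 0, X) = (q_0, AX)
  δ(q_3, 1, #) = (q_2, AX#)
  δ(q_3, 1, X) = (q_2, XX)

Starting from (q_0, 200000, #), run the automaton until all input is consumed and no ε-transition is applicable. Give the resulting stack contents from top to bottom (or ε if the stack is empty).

AX#

(q_0, 200000, #)
  read 2, top #: go to q_3, push X# → (q_3, 00000, X#)
  read 0, top X: go to q_0, push AX → (q_0, 0000, AX#)
  read 0, top A: go to q_3, push ε → (q_3, 000, X#)
  read 0, top X: go to q_0, push AX → (q_0, 00, AX#)
  read 0, top A: go to q_3, push ε → (q_3, 0, X#)
  read 0, top X: go to q_0, push AX → (q_0, ε, AX#)
All input consumed in state q_0 with stack AX#.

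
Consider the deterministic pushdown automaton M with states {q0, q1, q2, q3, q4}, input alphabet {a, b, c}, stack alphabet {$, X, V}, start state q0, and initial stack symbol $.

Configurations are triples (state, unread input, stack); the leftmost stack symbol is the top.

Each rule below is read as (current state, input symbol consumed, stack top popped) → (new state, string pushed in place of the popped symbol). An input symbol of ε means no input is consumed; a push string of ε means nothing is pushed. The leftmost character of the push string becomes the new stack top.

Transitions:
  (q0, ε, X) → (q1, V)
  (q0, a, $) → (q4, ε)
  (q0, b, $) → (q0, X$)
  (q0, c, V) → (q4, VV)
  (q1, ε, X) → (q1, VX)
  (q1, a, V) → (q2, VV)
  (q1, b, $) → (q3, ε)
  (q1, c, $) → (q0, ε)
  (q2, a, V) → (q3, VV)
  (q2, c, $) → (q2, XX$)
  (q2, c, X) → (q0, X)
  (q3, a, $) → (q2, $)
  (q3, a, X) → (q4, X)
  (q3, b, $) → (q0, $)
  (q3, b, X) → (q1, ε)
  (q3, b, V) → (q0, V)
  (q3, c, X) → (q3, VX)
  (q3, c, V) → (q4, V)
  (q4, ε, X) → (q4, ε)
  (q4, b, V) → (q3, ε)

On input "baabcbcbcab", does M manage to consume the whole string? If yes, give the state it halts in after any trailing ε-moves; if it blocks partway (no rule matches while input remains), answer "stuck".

(q0, baabcbcbcab, $) ⊢ (q0, aabcbcbcab, X$) ⊢ (q1, aabcbcbcab, V$) ⊢ (q2, abcbcbcab, VV$) ⊢ (q3, bcbcbcab, VVV$) ⊢ (q0, cbcbcab, VVV$) ⊢ (q4, bcbcab, VVVV$) ⊢ (q3, cbcab, VVV$) ⊢ (q4, bcab, VVV$) ⊢ (q3, cab, VV$) ⊢ (q4, ab, VV$)
No transition for (q4, a, top V); M blocks with input ab remaining.

stuck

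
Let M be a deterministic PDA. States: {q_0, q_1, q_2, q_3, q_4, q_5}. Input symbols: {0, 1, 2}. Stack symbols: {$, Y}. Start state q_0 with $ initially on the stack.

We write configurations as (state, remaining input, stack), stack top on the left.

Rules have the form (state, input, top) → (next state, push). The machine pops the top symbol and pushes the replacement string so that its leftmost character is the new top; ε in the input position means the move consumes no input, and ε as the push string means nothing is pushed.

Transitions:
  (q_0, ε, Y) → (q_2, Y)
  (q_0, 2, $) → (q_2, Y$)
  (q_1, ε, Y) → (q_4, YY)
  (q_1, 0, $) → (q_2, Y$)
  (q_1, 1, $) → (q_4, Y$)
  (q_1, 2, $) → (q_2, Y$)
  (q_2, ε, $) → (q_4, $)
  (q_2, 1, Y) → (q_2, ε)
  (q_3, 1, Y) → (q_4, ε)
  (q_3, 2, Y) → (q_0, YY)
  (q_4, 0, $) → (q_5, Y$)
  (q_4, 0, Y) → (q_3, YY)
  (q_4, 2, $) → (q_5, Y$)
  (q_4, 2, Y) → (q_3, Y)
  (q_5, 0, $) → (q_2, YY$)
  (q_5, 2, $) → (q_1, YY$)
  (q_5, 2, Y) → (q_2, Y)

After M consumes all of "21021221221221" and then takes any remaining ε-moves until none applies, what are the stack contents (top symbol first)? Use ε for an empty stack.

(q_0, 21021221221221, $)
  read 2, top $: go to q_2, push Y$ → (q_2, 1021221221221, Y$)
  read 1, top Y: go to q_2, push ε → (q_2, 021221221221, $)
  ε-move, top $: go to q_4, push $ → (q_4, 021221221221, $)
  read 0, top $: go to q_5, push Y$ → (q_5, 21221221221, Y$)
  read 2, top Y: go to q_2, push Y → (q_2, 1221221221, Y$)
  read 1, top Y: go to q_2, push ε → (q_2, 221221221, $)
  ε-move, top $: go to q_4, push $ → (q_4, 221221221, $)
  read 2, top $: go to q_5, push Y$ → (q_5, 21221221, Y$)
  read 2, top Y: go to q_2, push Y → (q_2, 1221221, Y$)
  read 1, top Y: go to q_2, push ε → (q_2, 221221, $)
  ε-move, top $: go to q_4, push $ → (q_4, 221221, $)
  read 2, top $: go to q_5, push Y$ → (q_5, 21221, Y$)
  read 2, top Y: go to q_2, push Y → (q_2, 1221, Y$)
  read 1, top Y: go to q_2, push ε → (q_2, 221, $)
  ε-move, top $: go to q_4, push $ → (q_4, 221, $)
  read 2, top $: go to q_5, push Y$ → (q_5, 21, Y$)
  read 2, top Y: go to q_2, push Y → (q_2, 1, Y$)
  read 1, top Y: go to q_2, push ε → (q_2, ε, $)
  ε-move, top $: go to q_4, push $ → (q_4, ε, $)
All input consumed in state q_4 with stack $.

$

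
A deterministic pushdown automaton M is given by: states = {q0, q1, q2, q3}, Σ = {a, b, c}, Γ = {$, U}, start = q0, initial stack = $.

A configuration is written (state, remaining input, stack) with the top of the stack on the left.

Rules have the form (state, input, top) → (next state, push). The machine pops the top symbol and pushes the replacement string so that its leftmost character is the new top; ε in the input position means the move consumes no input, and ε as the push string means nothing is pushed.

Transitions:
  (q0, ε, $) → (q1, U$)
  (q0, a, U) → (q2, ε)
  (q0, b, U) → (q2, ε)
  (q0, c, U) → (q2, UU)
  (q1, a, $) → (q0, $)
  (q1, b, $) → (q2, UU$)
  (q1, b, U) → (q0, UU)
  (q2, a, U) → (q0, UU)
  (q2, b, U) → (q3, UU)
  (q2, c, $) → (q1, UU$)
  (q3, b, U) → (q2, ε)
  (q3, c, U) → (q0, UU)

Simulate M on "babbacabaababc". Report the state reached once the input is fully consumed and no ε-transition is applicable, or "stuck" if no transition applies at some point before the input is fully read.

stuck

(q0, babbacabaababc, $) ⊢ (q1, babbacabaababc, U$) ⊢ (q0, abbacabaababc, UU$) ⊢ (q2, bbacabaababc, U$) ⊢ (q3, bacabaababc, UU$) ⊢ (q2, acabaababc, U$) ⊢ (q0, cabaababc, UU$) ⊢ (q2, abaababc, UUU$) ⊢ (q0, baababc, UUUU$) ⊢ (q2, aababc, UUU$) ⊢ (q0, ababc, UUUU$) ⊢ (q2, babc, UUU$) ⊢ (q3, abc, UUUU$)
No transition for (q3, a, top U); M blocks with input abc remaining.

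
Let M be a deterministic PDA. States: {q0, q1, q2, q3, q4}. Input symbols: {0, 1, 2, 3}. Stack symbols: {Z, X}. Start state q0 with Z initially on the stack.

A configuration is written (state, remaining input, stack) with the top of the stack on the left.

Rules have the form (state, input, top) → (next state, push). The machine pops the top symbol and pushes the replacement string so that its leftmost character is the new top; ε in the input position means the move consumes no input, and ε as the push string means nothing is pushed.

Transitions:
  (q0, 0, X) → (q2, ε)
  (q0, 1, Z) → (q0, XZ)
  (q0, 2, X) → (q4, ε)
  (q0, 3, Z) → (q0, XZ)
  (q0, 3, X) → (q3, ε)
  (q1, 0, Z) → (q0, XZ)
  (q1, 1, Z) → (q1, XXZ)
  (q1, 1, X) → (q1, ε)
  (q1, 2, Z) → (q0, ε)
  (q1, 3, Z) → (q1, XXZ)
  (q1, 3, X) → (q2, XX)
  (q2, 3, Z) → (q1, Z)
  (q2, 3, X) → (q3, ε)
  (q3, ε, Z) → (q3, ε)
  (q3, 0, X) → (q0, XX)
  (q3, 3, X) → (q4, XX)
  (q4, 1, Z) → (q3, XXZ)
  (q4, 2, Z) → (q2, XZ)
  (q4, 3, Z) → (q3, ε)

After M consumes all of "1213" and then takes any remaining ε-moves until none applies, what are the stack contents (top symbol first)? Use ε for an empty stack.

(q0, 1213, Z)
  read 1, top Z: go to q0, push XZ → (q0, 213, XZ)
  read 2, top X: go to q4, push ε → (q4, 13, Z)
  read 1, top Z: go to q3, push XXZ → (q3, 3, XXZ)
  read 3, top X: go to q4, push XX → (q4, ε, XXXZ)
All input consumed in state q4 with stack XXXZ.

XXXZ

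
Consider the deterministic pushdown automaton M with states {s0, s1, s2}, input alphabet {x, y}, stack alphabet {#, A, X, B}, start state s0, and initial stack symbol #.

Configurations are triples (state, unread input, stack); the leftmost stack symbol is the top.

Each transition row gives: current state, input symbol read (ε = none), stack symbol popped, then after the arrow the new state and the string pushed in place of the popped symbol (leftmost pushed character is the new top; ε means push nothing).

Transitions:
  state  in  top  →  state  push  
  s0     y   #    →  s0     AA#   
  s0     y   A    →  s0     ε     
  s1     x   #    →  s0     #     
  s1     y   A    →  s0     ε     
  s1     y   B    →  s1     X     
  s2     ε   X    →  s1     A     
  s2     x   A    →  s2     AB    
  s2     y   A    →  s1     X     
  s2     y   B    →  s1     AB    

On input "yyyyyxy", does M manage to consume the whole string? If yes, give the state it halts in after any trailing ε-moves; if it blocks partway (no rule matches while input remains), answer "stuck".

(s0, yyyyyxy, #) ⊢ (s0, yyyyxy, AA#) ⊢ (s0, yyyxy, A#) ⊢ (s0, yyxy, #) ⊢ (s0, yxy, AA#) ⊢ (s0, xy, A#)
No transition for (s0, x, top A); M blocks with input xy remaining.

stuck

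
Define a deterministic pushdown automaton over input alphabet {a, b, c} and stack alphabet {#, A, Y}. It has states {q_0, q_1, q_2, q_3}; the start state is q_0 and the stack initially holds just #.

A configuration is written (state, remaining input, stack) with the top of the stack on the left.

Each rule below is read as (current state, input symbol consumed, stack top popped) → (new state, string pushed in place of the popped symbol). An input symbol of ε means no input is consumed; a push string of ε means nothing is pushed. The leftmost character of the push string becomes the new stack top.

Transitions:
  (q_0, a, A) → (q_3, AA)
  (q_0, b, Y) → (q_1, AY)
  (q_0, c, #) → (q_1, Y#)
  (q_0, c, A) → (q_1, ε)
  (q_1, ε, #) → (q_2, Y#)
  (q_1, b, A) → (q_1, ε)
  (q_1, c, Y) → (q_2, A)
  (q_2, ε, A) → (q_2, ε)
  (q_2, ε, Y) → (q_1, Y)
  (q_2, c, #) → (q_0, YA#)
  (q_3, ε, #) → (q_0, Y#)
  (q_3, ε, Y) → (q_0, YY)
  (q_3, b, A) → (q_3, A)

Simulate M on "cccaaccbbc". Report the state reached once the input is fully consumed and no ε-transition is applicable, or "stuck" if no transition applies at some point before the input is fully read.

stuck

(q_0, cccaaccbbc, #)
  read c, top #: go to q_1, push Y# → (q_1, ccaaccbbc, Y#)
  read c, top Y: go to q_2, push A → (q_2, caaccbbc, A#)
  ε-move, top A: go to q_2, push ε → (q_2, caaccbbc, #)
  read c, top #: go to q_0, push YA# → (q_0, aaccbbc, YA#)
No transition for (q_0, a, top Y); M blocks with input aaccbbc remaining.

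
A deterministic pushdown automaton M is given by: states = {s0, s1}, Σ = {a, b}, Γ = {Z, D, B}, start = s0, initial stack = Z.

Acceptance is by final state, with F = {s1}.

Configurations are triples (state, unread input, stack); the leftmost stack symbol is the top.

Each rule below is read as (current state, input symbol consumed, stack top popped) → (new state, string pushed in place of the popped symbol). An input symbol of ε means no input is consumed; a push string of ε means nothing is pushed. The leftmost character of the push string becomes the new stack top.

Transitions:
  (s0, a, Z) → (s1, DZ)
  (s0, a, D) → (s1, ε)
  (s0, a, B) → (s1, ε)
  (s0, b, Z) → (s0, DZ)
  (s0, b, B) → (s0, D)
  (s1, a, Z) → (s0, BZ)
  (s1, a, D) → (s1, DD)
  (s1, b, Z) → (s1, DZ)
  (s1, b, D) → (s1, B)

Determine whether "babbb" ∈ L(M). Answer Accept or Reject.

(s0, babbb, Z)
  read b, top Z: go to s0, push DZ → (s0, abbb, DZ)
  read a, top D: go to s1, push ε → (s1, bbb, Z)
  read b, top Z: go to s1, push DZ → (s1, bb, DZ)
  read b, top D: go to s1, push B → (s1, b, BZ)
No transition applies at (s1, b, BZ); input not fully consumed.

Reject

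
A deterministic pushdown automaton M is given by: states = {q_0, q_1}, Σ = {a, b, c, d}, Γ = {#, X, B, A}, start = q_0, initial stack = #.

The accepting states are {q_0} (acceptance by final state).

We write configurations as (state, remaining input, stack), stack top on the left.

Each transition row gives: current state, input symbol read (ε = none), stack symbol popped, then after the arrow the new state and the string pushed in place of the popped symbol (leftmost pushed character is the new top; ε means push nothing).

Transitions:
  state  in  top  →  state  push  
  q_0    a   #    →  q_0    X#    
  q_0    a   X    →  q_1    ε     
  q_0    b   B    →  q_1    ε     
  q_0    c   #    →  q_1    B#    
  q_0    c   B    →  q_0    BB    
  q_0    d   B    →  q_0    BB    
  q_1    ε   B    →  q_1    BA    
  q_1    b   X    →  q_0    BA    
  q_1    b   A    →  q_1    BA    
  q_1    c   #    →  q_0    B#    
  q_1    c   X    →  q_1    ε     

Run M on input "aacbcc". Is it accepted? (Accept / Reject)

Accept

(q_0, aacbcc, #) ⊢ (q_0, acbcc, X#) ⊢ (q_1, cbcc, #) ⊢ (q_0, bcc, B#) ⊢ (q_1, cc, #) ⊢ (q_0, c, B#) ⊢ (q_0, ε, BB#)
All input consumed; state q_0 ∈ F.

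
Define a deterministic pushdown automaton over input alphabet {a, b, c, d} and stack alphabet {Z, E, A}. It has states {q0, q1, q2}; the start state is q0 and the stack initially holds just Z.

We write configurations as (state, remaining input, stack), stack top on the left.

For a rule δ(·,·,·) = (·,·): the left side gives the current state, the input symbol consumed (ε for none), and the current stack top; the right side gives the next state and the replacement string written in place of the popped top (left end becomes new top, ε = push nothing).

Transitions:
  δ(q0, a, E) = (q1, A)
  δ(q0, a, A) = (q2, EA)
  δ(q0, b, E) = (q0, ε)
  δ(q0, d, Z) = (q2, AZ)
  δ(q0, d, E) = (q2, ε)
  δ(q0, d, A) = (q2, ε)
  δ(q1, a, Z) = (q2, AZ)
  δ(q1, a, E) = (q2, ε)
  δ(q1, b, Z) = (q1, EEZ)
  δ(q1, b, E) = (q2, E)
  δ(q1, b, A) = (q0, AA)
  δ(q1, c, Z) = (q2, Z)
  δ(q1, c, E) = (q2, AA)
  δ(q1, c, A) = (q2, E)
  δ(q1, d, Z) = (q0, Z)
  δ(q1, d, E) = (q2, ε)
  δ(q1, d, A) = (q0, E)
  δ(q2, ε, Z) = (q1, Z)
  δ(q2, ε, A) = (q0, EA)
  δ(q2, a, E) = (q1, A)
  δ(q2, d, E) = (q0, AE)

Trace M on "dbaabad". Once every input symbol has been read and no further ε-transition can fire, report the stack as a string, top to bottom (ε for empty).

(q0, dbaabad, Z)
  read d, top Z: go to q2, push AZ → (q2, baabad, AZ)
  ε-move, top A: go to q0, push EA → (q0, baabad, EAZ)
  read b, top E: go to q0, push ε → (q0, aabad, AZ)
  read a, top A: go to q2, push EA → (q2, abad, EAZ)
  read a, top E: go to q1, push A → (q1, bad, AAZ)
  read b, top A: go to q0, push AA → (q0, ad, AAAZ)
  read a, top A: go to q2, push EA → (q2, d, EAAAZ)
  read d, top E: go to q0, push AE → (q0, ε, AEAAAZ)
All input consumed in state q0 with stack AEAAAZ.

AEAAAZ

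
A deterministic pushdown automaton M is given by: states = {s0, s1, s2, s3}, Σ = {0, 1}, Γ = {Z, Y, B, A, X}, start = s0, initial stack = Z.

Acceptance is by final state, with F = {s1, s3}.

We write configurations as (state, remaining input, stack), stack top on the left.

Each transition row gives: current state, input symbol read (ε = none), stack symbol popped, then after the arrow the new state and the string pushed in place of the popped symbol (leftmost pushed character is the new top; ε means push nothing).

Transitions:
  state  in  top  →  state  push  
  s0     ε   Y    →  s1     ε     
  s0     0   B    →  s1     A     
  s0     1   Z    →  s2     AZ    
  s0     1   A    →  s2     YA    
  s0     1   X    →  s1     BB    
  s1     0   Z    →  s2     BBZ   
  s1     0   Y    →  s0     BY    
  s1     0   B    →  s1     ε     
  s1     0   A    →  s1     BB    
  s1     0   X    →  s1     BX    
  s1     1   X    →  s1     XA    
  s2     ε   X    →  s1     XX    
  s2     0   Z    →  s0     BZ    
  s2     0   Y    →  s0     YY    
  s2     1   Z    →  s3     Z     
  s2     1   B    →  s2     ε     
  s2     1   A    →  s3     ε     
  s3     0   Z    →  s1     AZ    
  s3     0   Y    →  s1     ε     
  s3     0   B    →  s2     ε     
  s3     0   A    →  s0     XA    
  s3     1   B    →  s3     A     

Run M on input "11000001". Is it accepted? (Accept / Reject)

(s0, 11000001, Z)
  read 1, top Z: go to s2, push AZ → (s2, 1000001, AZ)
  read 1, top A: go to s3, push ε → (s3, 000001, Z)
  read 0, top Z: go to s1, push AZ → (s1, 00001, AZ)
  read 0, top A: go to s1, push BB → (s1, 0001, BBZ)
  read 0, top B: go to s1, push ε → (s1, 001, BZ)
  read 0, top B: go to s1, push ε → (s1, 01, Z)
  read 0, top Z: go to s2, push BBZ → (s2, 1, BBZ)
  read 1, top B: go to s2, push ε → (s2, ε, BZ)
All input consumed; state s2 ∉ F and no further ε-move applies.

Reject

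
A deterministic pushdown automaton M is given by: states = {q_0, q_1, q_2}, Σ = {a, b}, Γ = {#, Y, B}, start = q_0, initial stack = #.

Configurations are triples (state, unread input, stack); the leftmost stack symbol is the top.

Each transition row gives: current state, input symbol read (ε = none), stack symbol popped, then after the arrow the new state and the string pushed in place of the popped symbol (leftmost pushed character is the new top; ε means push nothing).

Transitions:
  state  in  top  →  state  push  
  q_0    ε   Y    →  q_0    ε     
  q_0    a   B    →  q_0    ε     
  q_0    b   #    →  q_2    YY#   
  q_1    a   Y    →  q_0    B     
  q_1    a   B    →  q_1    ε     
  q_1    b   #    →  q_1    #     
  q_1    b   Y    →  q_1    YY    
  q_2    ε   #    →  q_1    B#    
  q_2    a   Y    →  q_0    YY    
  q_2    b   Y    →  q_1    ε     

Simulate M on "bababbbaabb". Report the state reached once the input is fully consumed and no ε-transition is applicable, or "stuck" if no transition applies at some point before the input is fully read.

(q_0, bababbbaabb, #) ⊢ (q_2, ababbbaabb, YY#) ⊢ (q_0, babbbaabb, YYY#) ⊢ (q_0, babbbaabb, YY#) ⊢ (q_0, babbbaabb, Y#) ⊢ (q_0, babbbaabb, #) ⊢ (q_2, abbbaabb, YY#) ⊢ (q_0, bbbaabb, YYY#) ⊢ (q_0, bbbaabb, YY#) ⊢ (q_0, bbbaabb, Y#) ⊢ (q_0, bbbaabb, #) ⊢ (q_2, bbaabb, YY#) ⊢ (q_1, baabb, Y#) ⊢ (q_1, aabb, YY#) ⊢ (q_0, abb, BY#) ⊢ (q_0, bb, Y#) ⊢ (q_0, bb, #) ⊢ (q_2, b, YY#) ⊢ (q_1, ε, Y#)
All input consumed; M is in state q_1.

q_1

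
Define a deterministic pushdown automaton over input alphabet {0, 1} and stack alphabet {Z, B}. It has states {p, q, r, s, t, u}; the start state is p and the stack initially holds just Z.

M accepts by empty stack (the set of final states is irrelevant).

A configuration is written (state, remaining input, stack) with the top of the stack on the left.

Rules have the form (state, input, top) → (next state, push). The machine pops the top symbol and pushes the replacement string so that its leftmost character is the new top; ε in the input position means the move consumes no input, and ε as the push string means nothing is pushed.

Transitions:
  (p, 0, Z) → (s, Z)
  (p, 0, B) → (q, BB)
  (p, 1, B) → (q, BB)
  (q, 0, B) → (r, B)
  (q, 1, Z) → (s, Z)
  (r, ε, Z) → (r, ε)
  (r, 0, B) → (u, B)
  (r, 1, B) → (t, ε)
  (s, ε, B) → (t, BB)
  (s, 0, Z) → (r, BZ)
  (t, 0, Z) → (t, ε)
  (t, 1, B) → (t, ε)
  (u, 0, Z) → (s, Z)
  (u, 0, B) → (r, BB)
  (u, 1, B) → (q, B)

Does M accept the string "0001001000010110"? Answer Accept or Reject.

Accept

(p, 0001001000010110, Z)
  read 0, top Z: go to s, push Z → (s, 001001000010110, Z)
  read 0, top Z: go to r, push BZ → (r, 01001000010110, BZ)
  read 0, top B: go to u, push B → (u, 1001000010110, BZ)
  read 1, top B: go to q, push B → (q, 001000010110, BZ)
  read 0, top B: go to r, push B → (r, 01000010110, BZ)
  read 0, top B: go to u, push B → (u, 1000010110, BZ)
  read 1, top B: go to q, push B → (q, 000010110, BZ)
  read 0, top B: go to r, push B → (r, 00010110, BZ)
  read 0, top B: go to u, push B → (u, 0010110, BZ)
  read 0, top B: go to r, push BB → (r, 010110, BBZ)
  read 0, top B: go to u, push B → (u, 10110, BBZ)
  read 1, top B: go to q, push B → (q, 0110, BBZ)
  read 0, top B: go to r, push B → (r, 110, BBZ)
  read 1, top B: go to t, push ε → (t, 10, BZ)
  read 1, top B: go to t, push ε → (t, 0, Z)
  read 0, top Z: go to t, push ε → (t, ε, ε)
All input consumed and the stack is empty.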